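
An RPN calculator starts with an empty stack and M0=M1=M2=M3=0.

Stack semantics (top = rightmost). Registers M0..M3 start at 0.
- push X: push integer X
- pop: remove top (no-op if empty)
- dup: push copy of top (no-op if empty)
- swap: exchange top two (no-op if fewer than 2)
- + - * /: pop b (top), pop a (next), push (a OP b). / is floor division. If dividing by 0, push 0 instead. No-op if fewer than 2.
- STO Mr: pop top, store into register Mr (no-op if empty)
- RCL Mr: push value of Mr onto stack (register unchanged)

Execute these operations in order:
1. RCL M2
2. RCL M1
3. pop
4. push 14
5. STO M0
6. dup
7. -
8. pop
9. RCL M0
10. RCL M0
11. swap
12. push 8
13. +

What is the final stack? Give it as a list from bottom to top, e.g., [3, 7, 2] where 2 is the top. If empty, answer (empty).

After op 1 (RCL M2): stack=[0] mem=[0,0,0,0]
After op 2 (RCL M1): stack=[0,0] mem=[0,0,0,0]
After op 3 (pop): stack=[0] mem=[0,0,0,0]
After op 4 (push 14): stack=[0,14] mem=[0,0,0,0]
After op 5 (STO M0): stack=[0] mem=[14,0,0,0]
After op 6 (dup): stack=[0,0] mem=[14,0,0,0]
After op 7 (-): stack=[0] mem=[14,0,0,0]
After op 8 (pop): stack=[empty] mem=[14,0,0,0]
After op 9 (RCL M0): stack=[14] mem=[14,0,0,0]
After op 10 (RCL M0): stack=[14,14] mem=[14,0,0,0]
After op 11 (swap): stack=[14,14] mem=[14,0,0,0]
After op 12 (push 8): stack=[14,14,8] mem=[14,0,0,0]
After op 13 (+): stack=[14,22] mem=[14,0,0,0]

Answer: [14, 22]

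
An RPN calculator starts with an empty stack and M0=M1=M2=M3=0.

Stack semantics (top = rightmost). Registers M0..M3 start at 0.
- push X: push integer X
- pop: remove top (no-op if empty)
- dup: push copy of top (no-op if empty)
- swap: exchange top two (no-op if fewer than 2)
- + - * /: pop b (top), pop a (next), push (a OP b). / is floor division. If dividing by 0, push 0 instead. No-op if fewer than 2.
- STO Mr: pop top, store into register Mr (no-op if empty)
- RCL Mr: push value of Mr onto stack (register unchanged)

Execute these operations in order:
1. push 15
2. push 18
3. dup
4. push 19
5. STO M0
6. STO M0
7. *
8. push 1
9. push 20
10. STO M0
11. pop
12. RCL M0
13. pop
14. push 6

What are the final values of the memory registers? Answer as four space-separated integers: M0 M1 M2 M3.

After op 1 (push 15): stack=[15] mem=[0,0,0,0]
After op 2 (push 18): stack=[15,18] mem=[0,0,0,0]
After op 3 (dup): stack=[15,18,18] mem=[0,0,0,0]
After op 4 (push 19): stack=[15,18,18,19] mem=[0,0,0,0]
After op 5 (STO M0): stack=[15,18,18] mem=[19,0,0,0]
After op 6 (STO M0): stack=[15,18] mem=[18,0,0,0]
After op 7 (*): stack=[270] mem=[18,0,0,0]
After op 8 (push 1): stack=[270,1] mem=[18,0,0,0]
After op 9 (push 20): stack=[270,1,20] mem=[18,0,0,0]
After op 10 (STO M0): stack=[270,1] mem=[20,0,0,0]
After op 11 (pop): stack=[270] mem=[20,0,0,0]
After op 12 (RCL M0): stack=[270,20] mem=[20,0,0,0]
After op 13 (pop): stack=[270] mem=[20,0,0,0]
After op 14 (push 6): stack=[270,6] mem=[20,0,0,0]

Answer: 20 0 0 0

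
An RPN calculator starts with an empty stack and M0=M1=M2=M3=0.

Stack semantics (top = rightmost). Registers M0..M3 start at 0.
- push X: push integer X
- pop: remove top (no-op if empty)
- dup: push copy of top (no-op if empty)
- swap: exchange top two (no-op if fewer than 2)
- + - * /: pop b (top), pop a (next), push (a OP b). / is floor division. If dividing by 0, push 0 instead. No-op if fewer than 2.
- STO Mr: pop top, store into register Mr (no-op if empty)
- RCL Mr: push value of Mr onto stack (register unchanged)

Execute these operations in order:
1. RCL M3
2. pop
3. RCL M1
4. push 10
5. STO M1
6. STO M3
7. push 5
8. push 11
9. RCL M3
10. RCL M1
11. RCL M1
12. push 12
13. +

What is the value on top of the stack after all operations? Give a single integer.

Answer: 22

Derivation:
After op 1 (RCL M3): stack=[0] mem=[0,0,0,0]
After op 2 (pop): stack=[empty] mem=[0,0,0,0]
After op 3 (RCL M1): stack=[0] mem=[0,0,0,0]
After op 4 (push 10): stack=[0,10] mem=[0,0,0,0]
After op 5 (STO M1): stack=[0] mem=[0,10,0,0]
After op 6 (STO M3): stack=[empty] mem=[0,10,0,0]
After op 7 (push 5): stack=[5] mem=[0,10,0,0]
After op 8 (push 11): stack=[5,11] mem=[0,10,0,0]
After op 9 (RCL M3): stack=[5,11,0] mem=[0,10,0,0]
After op 10 (RCL M1): stack=[5,11,0,10] mem=[0,10,0,0]
After op 11 (RCL M1): stack=[5,11,0,10,10] mem=[0,10,0,0]
After op 12 (push 12): stack=[5,11,0,10,10,12] mem=[0,10,0,0]
After op 13 (+): stack=[5,11,0,10,22] mem=[0,10,0,0]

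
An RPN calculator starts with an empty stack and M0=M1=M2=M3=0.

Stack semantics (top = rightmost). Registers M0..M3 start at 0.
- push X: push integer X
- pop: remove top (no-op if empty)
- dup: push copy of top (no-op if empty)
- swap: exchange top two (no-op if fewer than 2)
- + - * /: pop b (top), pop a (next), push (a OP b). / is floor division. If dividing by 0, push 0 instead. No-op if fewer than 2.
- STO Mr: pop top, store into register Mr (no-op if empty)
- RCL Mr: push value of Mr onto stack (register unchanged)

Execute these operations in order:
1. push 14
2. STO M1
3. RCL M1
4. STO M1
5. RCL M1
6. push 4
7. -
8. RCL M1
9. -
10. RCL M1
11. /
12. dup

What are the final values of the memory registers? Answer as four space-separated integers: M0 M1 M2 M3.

Answer: 0 14 0 0

Derivation:
After op 1 (push 14): stack=[14] mem=[0,0,0,0]
After op 2 (STO M1): stack=[empty] mem=[0,14,0,0]
After op 3 (RCL M1): stack=[14] mem=[0,14,0,0]
After op 4 (STO M1): stack=[empty] mem=[0,14,0,0]
After op 5 (RCL M1): stack=[14] mem=[0,14,0,0]
After op 6 (push 4): stack=[14,4] mem=[0,14,0,0]
After op 7 (-): stack=[10] mem=[0,14,0,0]
After op 8 (RCL M1): stack=[10,14] mem=[0,14,0,0]
After op 9 (-): stack=[-4] mem=[0,14,0,0]
After op 10 (RCL M1): stack=[-4,14] mem=[0,14,0,0]
After op 11 (/): stack=[-1] mem=[0,14,0,0]
After op 12 (dup): stack=[-1,-1] mem=[0,14,0,0]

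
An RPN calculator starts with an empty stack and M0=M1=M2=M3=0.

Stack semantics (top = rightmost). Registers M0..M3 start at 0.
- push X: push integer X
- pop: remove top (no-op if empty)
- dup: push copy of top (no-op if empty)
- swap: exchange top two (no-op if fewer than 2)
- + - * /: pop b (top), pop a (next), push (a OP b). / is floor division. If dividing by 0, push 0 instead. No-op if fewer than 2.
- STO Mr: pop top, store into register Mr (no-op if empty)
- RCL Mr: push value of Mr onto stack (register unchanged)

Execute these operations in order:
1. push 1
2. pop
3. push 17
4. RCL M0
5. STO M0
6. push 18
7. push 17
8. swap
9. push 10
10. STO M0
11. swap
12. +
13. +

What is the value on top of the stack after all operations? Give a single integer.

Answer: 52

Derivation:
After op 1 (push 1): stack=[1] mem=[0,0,0,0]
After op 2 (pop): stack=[empty] mem=[0,0,0,0]
After op 3 (push 17): stack=[17] mem=[0,0,0,0]
After op 4 (RCL M0): stack=[17,0] mem=[0,0,0,0]
After op 5 (STO M0): stack=[17] mem=[0,0,0,0]
After op 6 (push 18): stack=[17,18] mem=[0,0,0,0]
After op 7 (push 17): stack=[17,18,17] mem=[0,0,0,0]
After op 8 (swap): stack=[17,17,18] mem=[0,0,0,0]
After op 9 (push 10): stack=[17,17,18,10] mem=[0,0,0,0]
After op 10 (STO M0): stack=[17,17,18] mem=[10,0,0,0]
After op 11 (swap): stack=[17,18,17] mem=[10,0,0,0]
After op 12 (+): stack=[17,35] mem=[10,0,0,0]
After op 13 (+): stack=[52] mem=[10,0,0,0]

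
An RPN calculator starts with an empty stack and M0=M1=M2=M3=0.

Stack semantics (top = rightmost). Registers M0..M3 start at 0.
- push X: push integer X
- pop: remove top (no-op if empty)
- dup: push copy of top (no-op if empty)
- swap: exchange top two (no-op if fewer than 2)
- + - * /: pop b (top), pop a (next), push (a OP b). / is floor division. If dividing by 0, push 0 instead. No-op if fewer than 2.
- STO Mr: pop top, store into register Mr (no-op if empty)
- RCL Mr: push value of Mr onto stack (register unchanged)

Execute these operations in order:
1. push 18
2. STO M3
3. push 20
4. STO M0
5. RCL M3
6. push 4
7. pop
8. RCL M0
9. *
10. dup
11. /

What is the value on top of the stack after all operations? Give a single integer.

After op 1 (push 18): stack=[18] mem=[0,0,0,0]
After op 2 (STO M3): stack=[empty] mem=[0,0,0,18]
After op 3 (push 20): stack=[20] mem=[0,0,0,18]
After op 4 (STO M0): stack=[empty] mem=[20,0,0,18]
After op 5 (RCL M3): stack=[18] mem=[20,0,0,18]
After op 6 (push 4): stack=[18,4] mem=[20,0,0,18]
After op 7 (pop): stack=[18] mem=[20,0,0,18]
After op 8 (RCL M0): stack=[18,20] mem=[20,0,0,18]
After op 9 (*): stack=[360] mem=[20,0,0,18]
After op 10 (dup): stack=[360,360] mem=[20,0,0,18]
After op 11 (/): stack=[1] mem=[20,0,0,18]

Answer: 1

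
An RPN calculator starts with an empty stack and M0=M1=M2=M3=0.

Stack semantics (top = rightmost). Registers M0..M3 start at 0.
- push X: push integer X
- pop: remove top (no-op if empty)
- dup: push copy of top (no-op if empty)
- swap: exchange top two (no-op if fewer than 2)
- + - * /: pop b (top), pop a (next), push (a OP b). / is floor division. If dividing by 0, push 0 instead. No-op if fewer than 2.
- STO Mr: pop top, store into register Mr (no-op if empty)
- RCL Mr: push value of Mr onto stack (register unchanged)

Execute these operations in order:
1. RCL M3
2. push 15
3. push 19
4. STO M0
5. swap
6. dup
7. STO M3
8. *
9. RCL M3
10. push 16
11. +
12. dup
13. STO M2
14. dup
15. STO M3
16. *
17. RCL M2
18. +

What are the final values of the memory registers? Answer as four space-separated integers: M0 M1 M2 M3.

After op 1 (RCL M3): stack=[0] mem=[0,0,0,0]
After op 2 (push 15): stack=[0,15] mem=[0,0,0,0]
After op 3 (push 19): stack=[0,15,19] mem=[0,0,0,0]
After op 4 (STO M0): stack=[0,15] mem=[19,0,0,0]
After op 5 (swap): stack=[15,0] mem=[19,0,0,0]
After op 6 (dup): stack=[15,0,0] mem=[19,0,0,0]
After op 7 (STO M3): stack=[15,0] mem=[19,0,0,0]
After op 8 (*): stack=[0] mem=[19,0,0,0]
After op 9 (RCL M3): stack=[0,0] mem=[19,0,0,0]
After op 10 (push 16): stack=[0,0,16] mem=[19,0,0,0]
After op 11 (+): stack=[0,16] mem=[19,0,0,0]
After op 12 (dup): stack=[0,16,16] mem=[19,0,0,0]
After op 13 (STO M2): stack=[0,16] mem=[19,0,16,0]
After op 14 (dup): stack=[0,16,16] mem=[19,0,16,0]
After op 15 (STO M3): stack=[0,16] mem=[19,0,16,16]
After op 16 (*): stack=[0] mem=[19,0,16,16]
After op 17 (RCL M2): stack=[0,16] mem=[19,0,16,16]
After op 18 (+): stack=[16] mem=[19,0,16,16]

Answer: 19 0 16 16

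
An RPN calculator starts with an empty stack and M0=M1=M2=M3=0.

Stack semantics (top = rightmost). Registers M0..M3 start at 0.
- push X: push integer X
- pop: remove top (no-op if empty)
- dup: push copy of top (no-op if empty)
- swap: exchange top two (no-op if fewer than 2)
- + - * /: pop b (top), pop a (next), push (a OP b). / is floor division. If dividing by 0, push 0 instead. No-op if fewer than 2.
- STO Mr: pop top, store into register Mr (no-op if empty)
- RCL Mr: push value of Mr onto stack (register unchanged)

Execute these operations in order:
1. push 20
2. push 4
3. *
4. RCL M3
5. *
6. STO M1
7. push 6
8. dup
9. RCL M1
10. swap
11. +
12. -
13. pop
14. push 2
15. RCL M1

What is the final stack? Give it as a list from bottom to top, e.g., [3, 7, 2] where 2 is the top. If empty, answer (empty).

After op 1 (push 20): stack=[20] mem=[0,0,0,0]
After op 2 (push 4): stack=[20,4] mem=[0,0,0,0]
After op 3 (*): stack=[80] mem=[0,0,0,0]
After op 4 (RCL M3): stack=[80,0] mem=[0,0,0,0]
After op 5 (*): stack=[0] mem=[0,0,0,0]
After op 6 (STO M1): stack=[empty] mem=[0,0,0,0]
After op 7 (push 6): stack=[6] mem=[0,0,0,0]
After op 8 (dup): stack=[6,6] mem=[0,0,0,0]
After op 9 (RCL M1): stack=[6,6,0] mem=[0,0,0,0]
After op 10 (swap): stack=[6,0,6] mem=[0,0,0,0]
After op 11 (+): stack=[6,6] mem=[0,0,0,0]
After op 12 (-): stack=[0] mem=[0,0,0,0]
After op 13 (pop): stack=[empty] mem=[0,0,0,0]
After op 14 (push 2): stack=[2] mem=[0,0,0,0]
After op 15 (RCL M1): stack=[2,0] mem=[0,0,0,0]

Answer: [2, 0]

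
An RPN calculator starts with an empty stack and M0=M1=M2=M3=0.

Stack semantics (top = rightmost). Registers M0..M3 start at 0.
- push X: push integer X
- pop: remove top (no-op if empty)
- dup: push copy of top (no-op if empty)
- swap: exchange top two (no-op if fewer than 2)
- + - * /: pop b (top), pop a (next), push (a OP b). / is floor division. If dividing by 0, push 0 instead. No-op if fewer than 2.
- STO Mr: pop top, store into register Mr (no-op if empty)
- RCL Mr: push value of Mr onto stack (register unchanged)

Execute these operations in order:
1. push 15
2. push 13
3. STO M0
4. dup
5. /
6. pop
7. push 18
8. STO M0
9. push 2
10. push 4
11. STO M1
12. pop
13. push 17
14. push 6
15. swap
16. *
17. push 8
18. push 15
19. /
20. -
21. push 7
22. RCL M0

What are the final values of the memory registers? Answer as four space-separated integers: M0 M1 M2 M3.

Answer: 18 4 0 0

Derivation:
After op 1 (push 15): stack=[15] mem=[0,0,0,0]
After op 2 (push 13): stack=[15,13] mem=[0,0,0,0]
After op 3 (STO M0): stack=[15] mem=[13,0,0,0]
After op 4 (dup): stack=[15,15] mem=[13,0,0,0]
After op 5 (/): stack=[1] mem=[13,0,0,0]
After op 6 (pop): stack=[empty] mem=[13,0,0,0]
After op 7 (push 18): stack=[18] mem=[13,0,0,0]
After op 8 (STO M0): stack=[empty] mem=[18,0,0,0]
After op 9 (push 2): stack=[2] mem=[18,0,0,0]
After op 10 (push 4): stack=[2,4] mem=[18,0,0,0]
After op 11 (STO M1): stack=[2] mem=[18,4,0,0]
After op 12 (pop): stack=[empty] mem=[18,4,0,0]
After op 13 (push 17): stack=[17] mem=[18,4,0,0]
After op 14 (push 6): stack=[17,6] mem=[18,4,0,0]
After op 15 (swap): stack=[6,17] mem=[18,4,0,0]
After op 16 (*): stack=[102] mem=[18,4,0,0]
After op 17 (push 8): stack=[102,8] mem=[18,4,0,0]
After op 18 (push 15): stack=[102,8,15] mem=[18,4,0,0]
After op 19 (/): stack=[102,0] mem=[18,4,0,0]
After op 20 (-): stack=[102] mem=[18,4,0,0]
After op 21 (push 7): stack=[102,7] mem=[18,4,0,0]
After op 22 (RCL M0): stack=[102,7,18] mem=[18,4,0,0]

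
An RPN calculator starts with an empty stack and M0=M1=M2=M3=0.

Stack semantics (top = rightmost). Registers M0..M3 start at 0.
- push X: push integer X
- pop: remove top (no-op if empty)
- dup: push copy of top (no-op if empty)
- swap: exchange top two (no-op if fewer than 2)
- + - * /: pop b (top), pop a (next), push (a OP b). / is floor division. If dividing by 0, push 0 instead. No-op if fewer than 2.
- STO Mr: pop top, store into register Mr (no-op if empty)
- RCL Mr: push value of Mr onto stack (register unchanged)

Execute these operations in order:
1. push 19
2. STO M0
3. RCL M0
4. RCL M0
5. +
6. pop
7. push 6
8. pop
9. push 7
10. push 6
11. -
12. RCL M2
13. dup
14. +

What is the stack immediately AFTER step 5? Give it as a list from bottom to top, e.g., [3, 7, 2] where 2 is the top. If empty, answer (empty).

After op 1 (push 19): stack=[19] mem=[0,0,0,0]
After op 2 (STO M0): stack=[empty] mem=[19,0,0,0]
After op 3 (RCL M0): stack=[19] mem=[19,0,0,0]
After op 4 (RCL M0): stack=[19,19] mem=[19,0,0,0]
After op 5 (+): stack=[38] mem=[19,0,0,0]

[38]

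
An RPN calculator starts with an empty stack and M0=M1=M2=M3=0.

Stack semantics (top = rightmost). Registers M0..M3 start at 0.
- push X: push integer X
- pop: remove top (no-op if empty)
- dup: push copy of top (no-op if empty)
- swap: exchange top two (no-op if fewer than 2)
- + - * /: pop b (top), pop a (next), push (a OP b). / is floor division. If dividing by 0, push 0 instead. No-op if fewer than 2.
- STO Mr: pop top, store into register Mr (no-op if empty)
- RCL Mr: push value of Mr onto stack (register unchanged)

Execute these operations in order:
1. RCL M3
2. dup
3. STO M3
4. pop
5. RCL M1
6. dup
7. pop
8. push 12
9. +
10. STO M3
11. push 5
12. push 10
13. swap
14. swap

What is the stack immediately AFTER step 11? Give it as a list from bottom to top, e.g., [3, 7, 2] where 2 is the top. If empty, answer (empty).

After op 1 (RCL M3): stack=[0] mem=[0,0,0,0]
After op 2 (dup): stack=[0,0] mem=[0,0,0,0]
After op 3 (STO M3): stack=[0] mem=[0,0,0,0]
After op 4 (pop): stack=[empty] mem=[0,0,0,0]
After op 5 (RCL M1): stack=[0] mem=[0,0,0,0]
After op 6 (dup): stack=[0,0] mem=[0,0,0,0]
After op 7 (pop): stack=[0] mem=[0,0,0,0]
After op 8 (push 12): stack=[0,12] mem=[0,0,0,0]
After op 9 (+): stack=[12] mem=[0,0,0,0]
After op 10 (STO M3): stack=[empty] mem=[0,0,0,12]
After op 11 (push 5): stack=[5] mem=[0,0,0,12]

[5]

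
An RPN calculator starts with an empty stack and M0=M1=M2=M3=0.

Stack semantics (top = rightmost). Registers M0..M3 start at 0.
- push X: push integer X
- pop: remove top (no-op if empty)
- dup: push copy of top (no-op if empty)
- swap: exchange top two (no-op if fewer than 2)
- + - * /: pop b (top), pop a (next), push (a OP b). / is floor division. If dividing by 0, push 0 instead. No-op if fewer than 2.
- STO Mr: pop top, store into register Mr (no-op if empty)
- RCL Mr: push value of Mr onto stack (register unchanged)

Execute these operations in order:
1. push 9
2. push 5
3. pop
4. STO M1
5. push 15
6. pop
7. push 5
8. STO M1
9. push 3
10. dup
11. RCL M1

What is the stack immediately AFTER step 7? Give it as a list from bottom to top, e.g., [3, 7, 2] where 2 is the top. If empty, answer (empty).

After op 1 (push 9): stack=[9] mem=[0,0,0,0]
After op 2 (push 5): stack=[9,5] mem=[0,0,0,0]
After op 3 (pop): stack=[9] mem=[0,0,0,0]
After op 4 (STO M1): stack=[empty] mem=[0,9,0,0]
After op 5 (push 15): stack=[15] mem=[0,9,0,0]
After op 6 (pop): stack=[empty] mem=[0,9,0,0]
After op 7 (push 5): stack=[5] mem=[0,9,0,0]

[5]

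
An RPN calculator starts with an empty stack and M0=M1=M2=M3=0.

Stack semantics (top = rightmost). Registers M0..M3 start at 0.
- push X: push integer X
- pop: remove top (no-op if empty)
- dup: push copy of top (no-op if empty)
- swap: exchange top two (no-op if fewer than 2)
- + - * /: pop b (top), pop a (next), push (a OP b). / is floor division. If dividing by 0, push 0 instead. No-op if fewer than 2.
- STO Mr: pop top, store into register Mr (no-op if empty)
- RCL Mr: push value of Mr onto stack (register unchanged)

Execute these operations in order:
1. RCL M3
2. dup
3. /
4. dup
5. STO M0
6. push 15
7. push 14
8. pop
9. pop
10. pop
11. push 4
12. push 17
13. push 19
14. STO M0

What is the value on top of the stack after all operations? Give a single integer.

After op 1 (RCL M3): stack=[0] mem=[0,0,0,0]
After op 2 (dup): stack=[0,0] mem=[0,0,0,0]
After op 3 (/): stack=[0] mem=[0,0,0,0]
After op 4 (dup): stack=[0,0] mem=[0,0,0,0]
After op 5 (STO M0): stack=[0] mem=[0,0,0,0]
After op 6 (push 15): stack=[0,15] mem=[0,0,0,0]
After op 7 (push 14): stack=[0,15,14] mem=[0,0,0,0]
After op 8 (pop): stack=[0,15] mem=[0,0,0,0]
After op 9 (pop): stack=[0] mem=[0,0,0,0]
After op 10 (pop): stack=[empty] mem=[0,0,0,0]
After op 11 (push 4): stack=[4] mem=[0,0,0,0]
After op 12 (push 17): stack=[4,17] mem=[0,0,0,0]
After op 13 (push 19): stack=[4,17,19] mem=[0,0,0,0]
After op 14 (STO M0): stack=[4,17] mem=[19,0,0,0]

Answer: 17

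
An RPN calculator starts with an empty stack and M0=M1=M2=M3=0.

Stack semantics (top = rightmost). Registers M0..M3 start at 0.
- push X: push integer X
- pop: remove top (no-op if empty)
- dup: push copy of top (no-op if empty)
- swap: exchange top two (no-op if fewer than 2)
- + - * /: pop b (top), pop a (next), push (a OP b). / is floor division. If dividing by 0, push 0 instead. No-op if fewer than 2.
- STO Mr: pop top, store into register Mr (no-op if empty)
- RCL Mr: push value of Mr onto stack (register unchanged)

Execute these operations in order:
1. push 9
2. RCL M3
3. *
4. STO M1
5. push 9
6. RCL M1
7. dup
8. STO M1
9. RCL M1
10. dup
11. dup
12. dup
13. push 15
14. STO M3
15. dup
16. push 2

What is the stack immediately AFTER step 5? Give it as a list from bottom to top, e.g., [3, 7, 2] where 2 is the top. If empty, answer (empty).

After op 1 (push 9): stack=[9] mem=[0,0,0,0]
After op 2 (RCL M3): stack=[9,0] mem=[0,0,0,0]
After op 3 (*): stack=[0] mem=[0,0,0,0]
After op 4 (STO M1): stack=[empty] mem=[0,0,0,0]
After op 5 (push 9): stack=[9] mem=[0,0,0,0]

[9]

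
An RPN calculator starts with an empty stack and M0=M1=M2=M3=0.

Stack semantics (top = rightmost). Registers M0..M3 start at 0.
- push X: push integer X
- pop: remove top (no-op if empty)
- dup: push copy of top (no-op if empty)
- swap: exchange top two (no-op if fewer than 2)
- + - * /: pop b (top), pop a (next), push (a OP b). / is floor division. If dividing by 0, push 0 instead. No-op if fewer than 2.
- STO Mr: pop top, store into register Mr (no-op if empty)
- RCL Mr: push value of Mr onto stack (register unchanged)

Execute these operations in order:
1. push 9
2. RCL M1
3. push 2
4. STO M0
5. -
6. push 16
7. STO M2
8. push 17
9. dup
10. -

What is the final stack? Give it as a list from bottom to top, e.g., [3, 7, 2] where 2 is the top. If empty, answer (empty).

After op 1 (push 9): stack=[9] mem=[0,0,0,0]
After op 2 (RCL M1): stack=[9,0] mem=[0,0,0,0]
After op 3 (push 2): stack=[9,0,2] mem=[0,0,0,0]
After op 4 (STO M0): stack=[9,0] mem=[2,0,0,0]
After op 5 (-): stack=[9] mem=[2,0,0,0]
After op 6 (push 16): stack=[9,16] mem=[2,0,0,0]
After op 7 (STO M2): stack=[9] mem=[2,0,16,0]
After op 8 (push 17): stack=[9,17] mem=[2,0,16,0]
After op 9 (dup): stack=[9,17,17] mem=[2,0,16,0]
After op 10 (-): stack=[9,0] mem=[2,0,16,0]

Answer: [9, 0]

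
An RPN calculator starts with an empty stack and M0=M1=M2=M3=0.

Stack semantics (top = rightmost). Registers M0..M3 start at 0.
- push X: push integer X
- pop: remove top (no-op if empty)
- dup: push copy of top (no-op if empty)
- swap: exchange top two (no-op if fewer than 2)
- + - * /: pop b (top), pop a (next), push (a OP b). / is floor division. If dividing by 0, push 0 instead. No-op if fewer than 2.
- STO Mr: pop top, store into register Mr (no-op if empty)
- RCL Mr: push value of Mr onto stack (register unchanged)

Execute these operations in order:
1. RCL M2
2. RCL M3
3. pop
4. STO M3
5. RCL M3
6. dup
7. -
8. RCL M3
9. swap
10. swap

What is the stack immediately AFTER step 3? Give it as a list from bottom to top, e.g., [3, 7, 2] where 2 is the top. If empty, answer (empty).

After op 1 (RCL M2): stack=[0] mem=[0,0,0,0]
After op 2 (RCL M3): stack=[0,0] mem=[0,0,0,0]
After op 3 (pop): stack=[0] mem=[0,0,0,0]

[0]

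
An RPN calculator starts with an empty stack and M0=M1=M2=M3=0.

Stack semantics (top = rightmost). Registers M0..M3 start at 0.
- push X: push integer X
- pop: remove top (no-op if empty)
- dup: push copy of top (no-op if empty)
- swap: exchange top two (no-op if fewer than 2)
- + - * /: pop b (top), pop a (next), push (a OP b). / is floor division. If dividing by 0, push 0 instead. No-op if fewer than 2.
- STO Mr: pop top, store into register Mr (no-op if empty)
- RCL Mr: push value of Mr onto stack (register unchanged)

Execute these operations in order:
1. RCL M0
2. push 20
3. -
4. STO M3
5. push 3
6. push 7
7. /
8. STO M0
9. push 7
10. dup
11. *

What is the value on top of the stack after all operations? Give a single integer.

After op 1 (RCL M0): stack=[0] mem=[0,0,0,0]
After op 2 (push 20): stack=[0,20] mem=[0,0,0,0]
After op 3 (-): stack=[-20] mem=[0,0,0,0]
After op 4 (STO M3): stack=[empty] mem=[0,0,0,-20]
After op 5 (push 3): stack=[3] mem=[0,0,0,-20]
After op 6 (push 7): stack=[3,7] mem=[0,0,0,-20]
After op 7 (/): stack=[0] mem=[0,0,0,-20]
After op 8 (STO M0): stack=[empty] mem=[0,0,0,-20]
After op 9 (push 7): stack=[7] mem=[0,0,0,-20]
After op 10 (dup): stack=[7,7] mem=[0,0,0,-20]
After op 11 (*): stack=[49] mem=[0,0,0,-20]

Answer: 49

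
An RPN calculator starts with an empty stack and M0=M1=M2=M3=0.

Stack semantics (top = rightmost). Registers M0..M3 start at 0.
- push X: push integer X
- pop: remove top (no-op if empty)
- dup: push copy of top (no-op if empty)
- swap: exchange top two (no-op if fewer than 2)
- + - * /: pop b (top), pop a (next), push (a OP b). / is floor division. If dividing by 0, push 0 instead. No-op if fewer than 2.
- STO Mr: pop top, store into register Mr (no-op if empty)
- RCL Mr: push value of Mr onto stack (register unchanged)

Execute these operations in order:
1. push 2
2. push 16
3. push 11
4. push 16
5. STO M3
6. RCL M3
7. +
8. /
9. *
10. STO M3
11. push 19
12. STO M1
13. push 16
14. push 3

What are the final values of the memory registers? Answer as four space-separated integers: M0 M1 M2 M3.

Answer: 0 19 0 0

Derivation:
After op 1 (push 2): stack=[2] mem=[0,0,0,0]
After op 2 (push 16): stack=[2,16] mem=[0,0,0,0]
After op 3 (push 11): stack=[2,16,11] mem=[0,0,0,0]
After op 4 (push 16): stack=[2,16,11,16] mem=[0,0,0,0]
After op 5 (STO M3): stack=[2,16,11] mem=[0,0,0,16]
After op 6 (RCL M3): stack=[2,16,11,16] mem=[0,0,0,16]
After op 7 (+): stack=[2,16,27] mem=[0,0,0,16]
After op 8 (/): stack=[2,0] mem=[0,0,0,16]
After op 9 (*): stack=[0] mem=[0,0,0,16]
After op 10 (STO M3): stack=[empty] mem=[0,0,0,0]
After op 11 (push 19): stack=[19] mem=[0,0,0,0]
After op 12 (STO M1): stack=[empty] mem=[0,19,0,0]
After op 13 (push 16): stack=[16] mem=[0,19,0,0]
After op 14 (push 3): stack=[16,3] mem=[0,19,0,0]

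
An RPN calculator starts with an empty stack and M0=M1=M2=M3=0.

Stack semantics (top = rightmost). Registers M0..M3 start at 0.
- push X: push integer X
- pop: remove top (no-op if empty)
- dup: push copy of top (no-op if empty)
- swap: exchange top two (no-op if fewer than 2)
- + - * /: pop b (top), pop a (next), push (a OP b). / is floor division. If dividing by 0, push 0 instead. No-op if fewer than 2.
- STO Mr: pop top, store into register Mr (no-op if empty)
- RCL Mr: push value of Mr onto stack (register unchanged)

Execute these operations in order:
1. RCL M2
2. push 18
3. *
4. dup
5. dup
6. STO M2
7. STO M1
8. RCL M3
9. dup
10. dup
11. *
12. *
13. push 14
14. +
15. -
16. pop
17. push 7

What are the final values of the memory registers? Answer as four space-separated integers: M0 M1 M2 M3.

Answer: 0 0 0 0

Derivation:
After op 1 (RCL M2): stack=[0] mem=[0,0,0,0]
After op 2 (push 18): stack=[0,18] mem=[0,0,0,0]
After op 3 (*): stack=[0] mem=[0,0,0,0]
After op 4 (dup): stack=[0,0] mem=[0,0,0,0]
After op 5 (dup): stack=[0,0,0] mem=[0,0,0,0]
After op 6 (STO M2): stack=[0,0] mem=[0,0,0,0]
After op 7 (STO M1): stack=[0] mem=[0,0,0,0]
After op 8 (RCL M3): stack=[0,0] mem=[0,0,0,0]
After op 9 (dup): stack=[0,0,0] mem=[0,0,0,0]
After op 10 (dup): stack=[0,0,0,0] mem=[0,0,0,0]
After op 11 (*): stack=[0,0,0] mem=[0,0,0,0]
After op 12 (*): stack=[0,0] mem=[0,0,0,0]
After op 13 (push 14): stack=[0,0,14] mem=[0,0,0,0]
After op 14 (+): stack=[0,14] mem=[0,0,0,0]
After op 15 (-): stack=[-14] mem=[0,0,0,0]
After op 16 (pop): stack=[empty] mem=[0,0,0,0]
After op 17 (push 7): stack=[7] mem=[0,0,0,0]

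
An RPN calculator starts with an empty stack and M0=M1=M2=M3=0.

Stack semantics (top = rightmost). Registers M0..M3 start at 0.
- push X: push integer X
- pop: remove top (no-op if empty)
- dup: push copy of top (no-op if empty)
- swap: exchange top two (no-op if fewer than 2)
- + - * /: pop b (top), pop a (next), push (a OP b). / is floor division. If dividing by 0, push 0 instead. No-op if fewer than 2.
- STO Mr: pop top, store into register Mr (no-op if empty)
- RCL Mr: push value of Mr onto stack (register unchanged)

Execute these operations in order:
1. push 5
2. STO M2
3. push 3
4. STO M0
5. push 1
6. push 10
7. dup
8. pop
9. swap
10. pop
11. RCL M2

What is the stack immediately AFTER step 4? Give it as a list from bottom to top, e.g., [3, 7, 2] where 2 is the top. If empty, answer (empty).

After op 1 (push 5): stack=[5] mem=[0,0,0,0]
After op 2 (STO M2): stack=[empty] mem=[0,0,5,0]
After op 3 (push 3): stack=[3] mem=[0,0,5,0]
After op 4 (STO M0): stack=[empty] mem=[3,0,5,0]

(empty)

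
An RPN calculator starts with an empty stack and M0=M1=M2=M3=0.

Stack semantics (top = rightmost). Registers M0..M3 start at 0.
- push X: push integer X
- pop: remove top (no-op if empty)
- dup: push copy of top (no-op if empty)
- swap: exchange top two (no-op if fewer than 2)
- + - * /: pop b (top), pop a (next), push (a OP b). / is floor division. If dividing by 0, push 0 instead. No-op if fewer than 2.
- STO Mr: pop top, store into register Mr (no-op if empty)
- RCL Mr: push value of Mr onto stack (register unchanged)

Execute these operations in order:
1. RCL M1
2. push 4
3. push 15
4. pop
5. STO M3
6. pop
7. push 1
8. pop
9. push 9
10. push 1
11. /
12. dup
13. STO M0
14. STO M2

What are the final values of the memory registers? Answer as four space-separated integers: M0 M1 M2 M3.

Answer: 9 0 9 4

Derivation:
After op 1 (RCL M1): stack=[0] mem=[0,0,0,0]
After op 2 (push 4): stack=[0,4] mem=[0,0,0,0]
After op 3 (push 15): stack=[0,4,15] mem=[0,0,0,0]
After op 4 (pop): stack=[0,4] mem=[0,0,0,0]
After op 5 (STO M3): stack=[0] mem=[0,0,0,4]
After op 6 (pop): stack=[empty] mem=[0,0,0,4]
After op 7 (push 1): stack=[1] mem=[0,0,0,4]
After op 8 (pop): stack=[empty] mem=[0,0,0,4]
After op 9 (push 9): stack=[9] mem=[0,0,0,4]
After op 10 (push 1): stack=[9,1] mem=[0,0,0,4]
After op 11 (/): stack=[9] mem=[0,0,0,4]
After op 12 (dup): stack=[9,9] mem=[0,0,0,4]
After op 13 (STO M0): stack=[9] mem=[9,0,0,4]
After op 14 (STO M2): stack=[empty] mem=[9,0,9,4]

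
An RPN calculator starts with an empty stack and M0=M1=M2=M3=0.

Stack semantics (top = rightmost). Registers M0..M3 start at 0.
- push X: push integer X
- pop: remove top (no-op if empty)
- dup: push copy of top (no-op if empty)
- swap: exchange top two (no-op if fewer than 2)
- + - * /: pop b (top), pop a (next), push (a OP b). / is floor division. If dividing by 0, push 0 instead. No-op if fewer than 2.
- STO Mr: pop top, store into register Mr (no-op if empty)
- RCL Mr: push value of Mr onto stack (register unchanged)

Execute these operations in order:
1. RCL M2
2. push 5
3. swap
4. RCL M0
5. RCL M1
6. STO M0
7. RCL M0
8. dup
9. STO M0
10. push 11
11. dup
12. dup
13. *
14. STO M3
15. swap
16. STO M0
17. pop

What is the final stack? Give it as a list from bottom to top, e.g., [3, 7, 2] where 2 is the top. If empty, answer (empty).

Answer: [5, 0, 0]

Derivation:
After op 1 (RCL M2): stack=[0] mem=[0,0,0,0]
After op 2 (push 5): stack=[0,5] mem=[0,0,0,0]
After op 3 (swap): stack=[5,0] mem=[0,0,0,0]
After op 4 (RCL M0): stack=[5,0,0] mem=[0,0,0,0]
After op 5 (RCL M1): stack=[5,0,0,0] mem=[0,0,0,0]
After op 6 (STO M0): stack=[5,0,0] mem=[0,0,0,0]
After op 7 (RCL M0): stack=[5,0,0,0] mem=[0,0,0,0]
After op 8 (dup): stack=[5,0,0,0,0] mem=[0,0,0,0]
After op 9 (STO M0): stack=[5,0,0,0] mem=[0,0,0,0]
After op 10 (push 11): stack=[5,0,0,0,11] mem=[0,0,0,0]
After op 11 (dup): stack=[5,0,0,0,11,11] mem=[0,0,0,0]
After op 12 (dup): stack=[5,0,0,0,11,11,11] mem=[0,0,0,0]
After op 13 (*): stack=[5,0,0,0,11,121] mem=[0,0,0,0]
After op 14 (STO M3): stack=[5,0,0,0,11] mem=[0,0,0,121]
After op 15 (swap): stack=[5,0,0,11,0] mem=[0,0,0,121]
After op 16 (STO M0): stack=[5,0,0,11] mem=[0,0,0,121]
After op 17 (pop): stack=[5,0,0] mem=[0,0,0,121]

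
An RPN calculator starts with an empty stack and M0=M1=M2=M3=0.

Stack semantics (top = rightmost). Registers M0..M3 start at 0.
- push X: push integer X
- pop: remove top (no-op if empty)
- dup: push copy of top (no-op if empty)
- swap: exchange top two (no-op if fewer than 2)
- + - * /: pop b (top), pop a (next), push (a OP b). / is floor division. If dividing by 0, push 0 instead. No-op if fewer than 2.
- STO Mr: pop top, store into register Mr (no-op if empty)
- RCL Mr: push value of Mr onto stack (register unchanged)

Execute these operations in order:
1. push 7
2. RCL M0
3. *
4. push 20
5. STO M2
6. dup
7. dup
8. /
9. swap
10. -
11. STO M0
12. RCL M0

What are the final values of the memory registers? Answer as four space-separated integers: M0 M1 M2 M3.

After op 1 (push 7): stack=[7] mem=[0,0,0,0]
After op 2 (RCL M0): stack=[7,0] mem=[0,0,0,0]
After op 3 (*): stack=[0] mem=[0,0,0,0]
After op 4 (push 20): stack=[0,20] mem=[0,0,0,0]
After op 5 (STO M2): stack=[0] mem=[0,0,20,0]
After op 6 (dup): stack=[0,0] mem=[0,0,20,0]
After op 7 (dup): stack=[0,0,0] mem=[0,0,20,0]
After op 8 (/): stack=[0,0] mem=[0,0,20,0]
After op 9 (swap): stack=[0,0] mem=[0,0,20,0]
After op 10 (-): stack=[0] mem=[0,0,20,0]
After op 11 (STO M0): stack=[empty] mem=[0,0,20,0]
After op 12 (RCL M0): stack=[0] mem=[0,0,20,0]

Answer: 0 0 20 0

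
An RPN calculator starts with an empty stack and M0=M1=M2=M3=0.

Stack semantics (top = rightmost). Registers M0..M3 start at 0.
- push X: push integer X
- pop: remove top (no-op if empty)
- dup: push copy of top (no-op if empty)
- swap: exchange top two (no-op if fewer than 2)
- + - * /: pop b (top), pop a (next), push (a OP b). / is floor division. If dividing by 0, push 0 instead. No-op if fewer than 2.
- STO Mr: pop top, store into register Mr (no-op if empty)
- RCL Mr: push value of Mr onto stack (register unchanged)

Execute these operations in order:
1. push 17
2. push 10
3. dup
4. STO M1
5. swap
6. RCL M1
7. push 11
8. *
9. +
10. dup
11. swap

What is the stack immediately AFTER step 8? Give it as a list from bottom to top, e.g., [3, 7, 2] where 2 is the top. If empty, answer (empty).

After op 1 (push 17): stack=[17] mem=[0,0,0,0]
After op 2 (push 10): stack=[17,10] mem=[0,0,0,0]
After op 3 (dup): stack=[17,10,10] mem=[0,0,0,0]
After op 4 (STO M1): stack=[17,10] mem=[0,10,0,0]
After op 5 (swap): stack=[10,17] mem=[0,10,0,0]
After op 6 (RCL M1): stack=[10,17,10] mem=[0,10,0,0]
After op 7 (push 11): stack=[10,17,10,11] mem=[0,10,0,0]
After op 8 (*): stack=[10,17,110] mem=[0,10,0,0]

[10, 17, 110]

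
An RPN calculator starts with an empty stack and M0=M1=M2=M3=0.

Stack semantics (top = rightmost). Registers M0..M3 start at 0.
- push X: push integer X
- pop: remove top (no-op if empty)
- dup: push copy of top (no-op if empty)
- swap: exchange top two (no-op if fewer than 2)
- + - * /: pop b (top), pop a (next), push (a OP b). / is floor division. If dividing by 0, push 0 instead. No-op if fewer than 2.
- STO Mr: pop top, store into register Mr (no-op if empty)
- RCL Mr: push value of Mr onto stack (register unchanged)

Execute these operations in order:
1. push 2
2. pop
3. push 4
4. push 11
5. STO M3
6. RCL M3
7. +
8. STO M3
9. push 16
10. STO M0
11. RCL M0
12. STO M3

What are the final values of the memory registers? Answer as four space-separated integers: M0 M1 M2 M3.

Answer: 16 0 0 16

Derivation:
After op 1 (push 2): stack=[2] mem=[0,0,0,0]
After op 2 (pop): stack=[empty] mem=[0,0,0,0]
After op 3 (push 4): stack=[4] mem=[0,0,0,0]
After op 4 (push 11): stack=[4,11] mem=[0,0,0,0]
After op 5 (STO M3): stack=[4] mem=[0,0,0,11]
After op 6 (RCL M3): stack=[4,11] mem=[0,0,0,11]
After op 7 (+): stack=[15] mem=[0,0,0,11]
After op 8 (STO M3): stack=[empty] mem=[0,0,0,15]
After op 9 (push 16): stack=[16] mem=[0,0,0,15]
After op 10 (STO M0): stack=[empty] mem=[16,0,0,15]
After op 11 (RCL M0): stack=[16] mem=[16,0,0,15]
After op 12 (STO M3): stack=[empty] mem=[16,0,0,16]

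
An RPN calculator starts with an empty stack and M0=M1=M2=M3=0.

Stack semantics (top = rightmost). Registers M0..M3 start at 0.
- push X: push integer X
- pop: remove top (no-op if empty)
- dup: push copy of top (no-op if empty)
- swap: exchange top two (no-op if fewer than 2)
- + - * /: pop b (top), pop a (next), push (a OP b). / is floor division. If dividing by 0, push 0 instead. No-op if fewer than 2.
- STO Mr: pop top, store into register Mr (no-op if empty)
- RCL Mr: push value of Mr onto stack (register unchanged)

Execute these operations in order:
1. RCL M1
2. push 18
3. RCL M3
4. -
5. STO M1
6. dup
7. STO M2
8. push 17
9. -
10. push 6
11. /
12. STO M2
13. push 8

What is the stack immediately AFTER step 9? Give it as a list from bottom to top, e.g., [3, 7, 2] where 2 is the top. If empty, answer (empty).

After op 1 (RCL M1): stack=[0] mem=[0,0,0,0]
After op 2 (push 18): stack=[0,18] mem=[0,0,0,0]
After op 3 (RCL M3): stack=[0,18,0] mem=[0,0,0,0]
After op 4 (-): stack=[0,18] mem=[0,0,0,0]
After op 5 (STO M1): stack=[0] mem=[0,18,0,0]
After op 6 (dup): stack=[0,0] mem=[0,18,0,0]
After op 7 (STO M2): stack=[0] mem=[0,18,0,0]
After op 8 (push 17): stack=[0,17] mem=[0,18,0,0]
After op 9 (-): stack=[-17] mem=[0,18,0,0]

[-17]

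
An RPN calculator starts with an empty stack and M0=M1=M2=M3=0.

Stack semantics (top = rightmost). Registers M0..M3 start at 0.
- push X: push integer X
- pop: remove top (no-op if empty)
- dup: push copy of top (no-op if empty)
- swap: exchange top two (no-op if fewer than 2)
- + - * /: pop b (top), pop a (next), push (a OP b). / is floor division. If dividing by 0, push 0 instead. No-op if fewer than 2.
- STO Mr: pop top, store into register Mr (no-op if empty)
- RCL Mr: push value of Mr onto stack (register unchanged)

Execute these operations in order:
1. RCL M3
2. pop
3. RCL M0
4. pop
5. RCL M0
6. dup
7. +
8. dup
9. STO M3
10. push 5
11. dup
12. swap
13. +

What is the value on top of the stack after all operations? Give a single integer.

Answer: 10

Derivation:
After op 1 (RCL M3): stack=[0] mem=[0,0,0,0]
After op 2 (pop): stack=[empty] mem=[0,0,0,0]
After op 3 (RCL M0): stack=[0] mem=[0,0,0,0]
After op 4 (pop): stack=[empty] mem=[0,0,0,0]
After op 5 (RCL M0): stack=[0] mem=[0,0,0,0]
After op 6 (dup): stack=[0,0] mem=[0,0,0,0]
After op 7 (+): stack=[0] mem=[0,0,0,0]
After op 8 (dup): stack=[0,0] mem=[0,0,0,0]
After op 9 (STO M3): stack=[0] mem=[0,0,0,0]
After op 10 (push 5): stack=[0,5] mem=[0,0,0,0]
After op 11 (dup): stack=[0,5,5] mem=[0,0,0,0]
After op 12 (swap): stack=[0,5,5] mem=[0,0,0,0]
After op 13 (+): stack=[0,10] mem=[0,0,0,0]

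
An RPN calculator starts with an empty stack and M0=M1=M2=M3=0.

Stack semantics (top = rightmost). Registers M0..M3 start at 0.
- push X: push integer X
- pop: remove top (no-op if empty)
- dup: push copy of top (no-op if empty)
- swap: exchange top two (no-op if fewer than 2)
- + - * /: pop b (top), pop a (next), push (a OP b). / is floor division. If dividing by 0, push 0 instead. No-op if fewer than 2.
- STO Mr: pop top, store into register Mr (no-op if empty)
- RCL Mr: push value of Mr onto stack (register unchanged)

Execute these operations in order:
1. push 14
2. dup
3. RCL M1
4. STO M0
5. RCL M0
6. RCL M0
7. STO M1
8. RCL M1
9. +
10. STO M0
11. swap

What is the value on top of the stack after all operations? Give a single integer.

After op 1 (push 14): stack=[14] mem=[0,0,0,0]
After op 2 (dup): stack=[14,14] mem=[0,0,0,0]
After op 3 (RCL M1): stack=[14,14,0] mem=[0,0,0,0]
After op 4 (STO M0): stack=[14,14] mem=[0,0,0,0]
After op 5 (RCL M0): stack=[14,14,0] mem=[0,0,0,0]
After op 6 (RCL M0): stack=[14,14,0,0] mem=[0,0,0,0]
After op 7 (STO M1): stack=[14,14,0] mem=[0,0,0,0]
After op 8 (RCL M1): stack=[14,14,0,0] mem=[0,0,0,0]
After op 9 (+): stack=[14,14,0] mem=[0,0,0,0]
After op 10 (STO M0): stack=[14,14] mem=[0,0,0,0]
After op 11 (swap): stack=[14,14] mem=[0,0,0,0]

Answer: 14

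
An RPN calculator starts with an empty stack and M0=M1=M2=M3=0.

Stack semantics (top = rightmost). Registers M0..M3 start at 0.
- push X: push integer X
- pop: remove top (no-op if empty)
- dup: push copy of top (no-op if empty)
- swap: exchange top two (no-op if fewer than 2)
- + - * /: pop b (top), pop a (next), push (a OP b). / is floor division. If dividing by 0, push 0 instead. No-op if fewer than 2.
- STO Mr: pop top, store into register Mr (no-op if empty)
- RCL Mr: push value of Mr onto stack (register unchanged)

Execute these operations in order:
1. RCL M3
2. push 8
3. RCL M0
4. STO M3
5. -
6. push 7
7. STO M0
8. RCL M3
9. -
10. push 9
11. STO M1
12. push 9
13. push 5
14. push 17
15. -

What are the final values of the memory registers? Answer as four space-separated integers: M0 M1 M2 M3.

After op 1 (RCL M3): stack=[0] mem=[0,0,0,0]
After op 2 (push 8): stack=[0,8] mem=[0,0,0,0]
After op 3 (RCL M0): stack=[0,8,0] mem=[0,0,0,0]
After op 4 (STO M3): stack=[0,8] mem=[0,0,0,0]
After op 5 (-): stack=[-8] mem=[0,0,0,0]
After op 6 (push 7): stack=[-8,7] mem=[0,0,0,0]
After op 7 (STO M0): stack=[-8] mem=[7,0,0,0]
After op 8 (RCL M3): stack=[-8,0] mem=[7,0,0,0]
After op 9 (-): stack=[-8] mem=[7,0,0,0]
After op 10 (push 9): stack=[-8,9] mem=[7,0,0,0]
After op 11 (STO M1): stack=[-8] mem=[7,9,0,0]
After op 12 (push 9): stack=[-8,9] mem=[7,9,0,0]
After op 13 (push 5): stack=[-8,9,5] mem=[7,9,0,0]
After op 14 (push 17): stack=[-8,9,5,17] mem=[7,9,0,0]
After op 15 (-): stack=[-8,9,-12] mem=[7,9,0,0]

Answer: 7 9 0 0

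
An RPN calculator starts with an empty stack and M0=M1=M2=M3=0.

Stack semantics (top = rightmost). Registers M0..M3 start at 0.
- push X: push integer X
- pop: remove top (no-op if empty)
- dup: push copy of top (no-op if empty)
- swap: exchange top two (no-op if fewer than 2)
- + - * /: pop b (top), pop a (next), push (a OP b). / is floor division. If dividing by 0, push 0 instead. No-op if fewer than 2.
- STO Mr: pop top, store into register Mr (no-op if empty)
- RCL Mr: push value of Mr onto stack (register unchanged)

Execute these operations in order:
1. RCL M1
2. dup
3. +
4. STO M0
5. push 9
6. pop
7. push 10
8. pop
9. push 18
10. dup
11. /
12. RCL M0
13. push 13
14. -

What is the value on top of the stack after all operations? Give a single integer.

After op 1 (RCL M1): stack=[0] mem=[0,0,0,0]
After op 2 (dup): stack=[0,0] mem=[0,0,0,0]
After op 3 (+): stack=[0] mem=[0,0,0,0]
After op 4 (STO M0): stack=[empty] mem=[0,0,0,0]
After op 5 (push 9): stack=[9] mem=[0,0,0,0]
After op 6 (pop): stack=[empty] mem=[0,0,0,0]
After op 7 (push 10): stack=[10] mem=[0,0,0,0]
After op 8 (pop): stack=[empty] mem=[0,0,0,0]
After op 9 (push 18): stack=[18] mem=[0,0,0,0]
After op 10 (dup): stack=[18,18] mem=[0,0,0,0]
After op 11 (/): stack=[1] mem=[0,0,0,0]
After op 12 (RCL M0): stack=[1,0] mem=[0,0,0,0]
After op 13 (push 13): stack=[1,0,13] mem=[0,0,0,0]
After op 14 (-): stack=[1,-13] mem=[0,0,0,0]

Answer: -13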